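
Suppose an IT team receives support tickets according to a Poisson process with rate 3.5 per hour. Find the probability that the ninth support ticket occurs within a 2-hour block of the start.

0.2709

Over the interval, μ = 3.5 × 2 = 7 (a 2-hour block = 2 hours).
The ninth arrival falls in the interval iff at least 9 events occur there: P(S_9 ≤ t) = P(N ≥ 9) = 1 − P(N ≤ 8) ≈ 0.2709.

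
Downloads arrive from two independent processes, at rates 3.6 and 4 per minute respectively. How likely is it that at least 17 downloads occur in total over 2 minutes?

Independent Poisson processes superpose: combined rate λ = 3.6 + 4 = 7.6 per minute.
Over the interval, μ = 7.6 × 2 = 15.2 (2 minutes).
P(N ≥ 17) = 1 − P(N ≤ 16) ≈ 0.3552.

0.3552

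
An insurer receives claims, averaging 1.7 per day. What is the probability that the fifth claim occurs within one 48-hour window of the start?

0.2558

Over the interval, μ = 1.7 × 2 = 3.4 (a 48-hour window = 2 days).
The fifth arrival falls in the interval iff at least 5 events occur there: P(S_5 ≤ t) = P(N ≥ 5) = 1 − P(N ≤ 4) ≈ 0.2558.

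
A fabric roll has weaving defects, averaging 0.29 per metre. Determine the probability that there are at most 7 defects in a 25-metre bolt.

0.5615

Over the interval, μ = 0.29 × 25 = 7.25 (a 25-metre bolt = 25 metres).
P(N ≤ 7) = Σ_{j=0}^{7} e^(−μ) μ^j/j! ≈ 0.5615.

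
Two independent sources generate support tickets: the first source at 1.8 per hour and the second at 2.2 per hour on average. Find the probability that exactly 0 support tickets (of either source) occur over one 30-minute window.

Independent Poisson processes superpose: combined rate λ = 1.8 + 2.2 = 4 per hour.
Over the interval, μ = 4 × 0.5 = 2 (a 30-minute window = 0.5 hours).
P(N = 0) = e^(−2) · 2^0/0! ≈ 0.1353.

0.1353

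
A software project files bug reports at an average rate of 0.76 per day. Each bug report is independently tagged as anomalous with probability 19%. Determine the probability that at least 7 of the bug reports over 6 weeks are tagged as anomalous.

Thinning: the bug reports that are tagged as anomalous themselves form a Poisson process with rate 0.19 × 0.76 = 0.1444 per day.
Over the interval, μ = 0.1444 × 42 = 6.0648 (6 weeks = 42 days).
P(N ≥ 7) = 1 − P(N ≤ 6) ≈ 0.4041.

0.4041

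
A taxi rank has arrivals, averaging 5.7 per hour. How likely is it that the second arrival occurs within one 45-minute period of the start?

Over the interval, μ = 5.7 × 0.75 = 4.275 (a 45-minute period = 0.75 hours).
The second arrival falls in the interval iff at least 2 events occur there: P(S_2 ≤ t) = P(N ≥ 2) = 1 − P(N ≤ 1) ≈ 0.9266.

0.9266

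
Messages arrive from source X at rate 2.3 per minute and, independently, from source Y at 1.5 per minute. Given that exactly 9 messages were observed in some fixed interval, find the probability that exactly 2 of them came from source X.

0.0197

Given the total, each event is independently from source X with probability p = λ_X/(λ_X+λ_Y) = 2.3/3.8 ≈ 0.6053.
So K ~ Binomial(9, 2.3/3.8): P(K = 2) = C(9,2) · (2.3/3.8)^2 · (1.5/3.8)^7 ≈ 0.0197.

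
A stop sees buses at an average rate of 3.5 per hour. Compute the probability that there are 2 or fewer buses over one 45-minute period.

0.5122

Over the interval, μ = 3.5 × 0.75 = 2.625 (a 45-minute period = 0.75 hours).
P(N ≤ 2) = Σ_{j=0}^{2} e^(−μ) μ^j/j! ≈ 0.5122.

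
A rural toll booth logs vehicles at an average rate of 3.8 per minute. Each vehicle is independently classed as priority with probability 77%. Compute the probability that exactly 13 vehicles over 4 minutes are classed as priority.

0.1026

Thinning: the vehicles that are classed as priority themselves form a Poisson process with rate 0.77 × 3.8 = 2.926 per minute.
Over the interval, μ = 2.926 × 4 = 11.704 (4 minutes).
P(N = 13) = e^(−11.704) · 11.704^13/13! ≈ 0.1026.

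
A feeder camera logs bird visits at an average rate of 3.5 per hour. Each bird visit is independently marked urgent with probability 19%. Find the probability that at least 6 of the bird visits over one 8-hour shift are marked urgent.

0.4400

Thinning: the bird visits that are marked urgent themselves form a Poisson process with rate 0.19 × 3.5 = 0.665 per hour.
Over the interval, μ = 0.665 × 8 = 5.32 (an 8-hour shift = 8 hours).
P(N ≥ 6) = 1 − P(N ≤ 5) ≈ 0.4400.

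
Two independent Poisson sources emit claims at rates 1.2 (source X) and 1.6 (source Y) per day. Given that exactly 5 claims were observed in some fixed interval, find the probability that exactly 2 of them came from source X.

Given the total, each event is independently from source X with probability p = λ_X/(λ_X+λ_Y) = 1.2/2.8 ≈ 0.4286.
So K ~ Binomial(5, 1.2/2.8): P(K = 2) = C(5,2) · (1.2/2.8)^2 · (1.6/2.8)^3 ≈ 0.3427.

0.3427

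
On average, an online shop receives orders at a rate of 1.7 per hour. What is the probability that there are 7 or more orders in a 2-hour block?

Over the interval, μ = 1.7 × 2 = 3.4 (a 2-hour block = 2 hours).
P(N ≥ 7) = 1 − P(N ≤ 6) = 1 − Σ_{j=0}^{6} e^(−μ) μ^j/j! ≈ 0.0579.

0.0579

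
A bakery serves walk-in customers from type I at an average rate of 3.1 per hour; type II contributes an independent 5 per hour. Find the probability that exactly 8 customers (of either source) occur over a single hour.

Independent Poisson processes superpose: combined rate λ = 3.1 + 5 = 8.1 per hour.
So μ = 8.1.
P(N = 8) = e^(−8.1) · 8.1^8/8! ≈ 0.1395.

0.1395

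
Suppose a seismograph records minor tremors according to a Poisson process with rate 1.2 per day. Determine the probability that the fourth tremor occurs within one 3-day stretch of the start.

0.4848

Over the interval, μ = 1.2 × 3 = 3.6 (a 3-day stretch = 3 days).
The fourth arrival falls in the interval iff at least 4 events occur there: P(S_4 ≤ t) = P(N ≥ 4) = 1 − P(N ≤ 3) ≈ 0.4848.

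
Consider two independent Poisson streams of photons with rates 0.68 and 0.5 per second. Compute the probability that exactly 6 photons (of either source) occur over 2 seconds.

Independent Poisson processes superpose: combined rate λ = 0.68 + 0.5 = 1.18 per second.
Over the interval, μ = 1.18 × 2 = 2.36 (2 seconds).
P(N = 6) = e^(−2.36) · 2.36^6/6! ≈ 0.0227.

0.0227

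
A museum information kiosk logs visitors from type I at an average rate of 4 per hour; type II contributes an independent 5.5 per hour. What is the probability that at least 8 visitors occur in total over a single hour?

Independent Poisson processes superpose: combined rate λ = 4 + 5.5 = 9.5 per hour.
So μ = 9.5.
P(N ≥ 8) = 1 − P(N ≤ 7) ≈ 0.7313.

0.7313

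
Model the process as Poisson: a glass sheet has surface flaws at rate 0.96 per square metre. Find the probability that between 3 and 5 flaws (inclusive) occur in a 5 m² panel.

0.5085

Over the interval, μ = 0.96 × 5 = 4.8 (a 5 m² panel = 5 square metres).
P(3 ≤ N ≤ 5) = Σ_{j=3}^{5} e^(−4.8) · 4.8^j/j! ≈ 0.5085.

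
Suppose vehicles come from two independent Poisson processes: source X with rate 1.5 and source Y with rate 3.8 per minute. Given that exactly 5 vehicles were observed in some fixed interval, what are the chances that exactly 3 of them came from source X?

Given the total, each event is independently from source X with probability p = λ_X/(λ_X+λ_Y) = 1.5/5.3 ≈ 0.2830.
So K ~ Binomial(5, 1.5/5.3): P(K = 3) = C(5,3) · (1.5/5.3)^3 · (3.8/5.3)^2 ≈ 0.1165.

0.1165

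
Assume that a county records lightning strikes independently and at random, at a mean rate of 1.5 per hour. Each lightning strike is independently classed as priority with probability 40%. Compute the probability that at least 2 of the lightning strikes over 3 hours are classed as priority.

0.5372

Thinning: the lightning strikes that are classed as priority themselves form a Poisson process with rate 0.4 × 1.5 = 0.6 per hour.
Over the interval, μ = 0.6 × 3 = 1.8 (3 hours).
P(N ≥ 2) = 1 − P(N ≤ 1) ≈ 0.5372.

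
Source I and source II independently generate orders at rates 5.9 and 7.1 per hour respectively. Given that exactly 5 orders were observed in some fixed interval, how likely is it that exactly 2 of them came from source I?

0.3356

Given the total, each event is independently from source I with probability p = λ_I/(λ_I+λ_II) = 5.9/13 ≈ 0.4538.
So K ~ Binomial(5, 5.9/13): P(K = 2) = C(5,2) · (5.9/13)^2 · (7.1/13)^3 ≈ 0.3356.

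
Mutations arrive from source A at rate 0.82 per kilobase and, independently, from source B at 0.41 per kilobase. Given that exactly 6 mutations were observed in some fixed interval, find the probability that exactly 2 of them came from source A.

0.0823

Given the total, each event is independently from source A with probability p = λ_A/(λ_A+λ_B) = 0.82/1.23 ≈ 0.6667.
So K ~ Binomial(6, 0.82/1.23): P(K = 2) = C(6,2) · (0.82/1.23)^2 · (0.41/1.23)^4 ≈ 0.0823.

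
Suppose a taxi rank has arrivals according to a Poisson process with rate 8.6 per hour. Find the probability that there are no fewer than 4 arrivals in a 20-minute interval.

Over the interval, μ = 8.6 × 1/3 ≈ 2.86667 (a 20-minute interval = 1/3 hours).
P(N ≥ 4) = 1 − P(N ≤ 3) = 1 − Σ_{j=0}^{3} e^(−μ) μ^j/j! ≈ 0.3229.

0.3229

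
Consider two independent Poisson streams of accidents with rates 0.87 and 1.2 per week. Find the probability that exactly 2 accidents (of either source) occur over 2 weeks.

Independent Poisson processes superpose: combined rate λ = 0.87 + 1.2 = 2.07 per week.
Over the interval, μ = 2.07 × 2 = 4.14 (2 weeks).
P(N = 2) = e^(−4.14) · 4.14^2/2! ≈ 0.1365.

0.1365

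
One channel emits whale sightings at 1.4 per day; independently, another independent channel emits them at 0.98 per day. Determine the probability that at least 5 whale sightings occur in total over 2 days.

Independent Poisson processes superpose: combined rate λ = 1.4 + 0.98 = 2.38 per day.
Over the interval, μ = 2.38 × 2 = 4.76 (2 days).
P(N ≥ 5) = 1 − P(N ≤ 4) ≈ 0.5164.

0.5164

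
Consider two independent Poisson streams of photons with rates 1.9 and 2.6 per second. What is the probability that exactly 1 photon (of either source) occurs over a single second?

0.0500

Independent Poisson processes superpose: combined rate λ = 1.9 + 2.6 = 4.5 per second.
So μ = 4.5.
P(N = 1) = e^(−4.5) · 4.5^1/1! ≈ 0.0500.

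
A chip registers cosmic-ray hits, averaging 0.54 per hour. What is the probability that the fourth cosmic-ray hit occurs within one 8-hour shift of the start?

Over the interval, μ = 0.54 × 8 = 4.32 (an 8-hour shift = 8 hours).
The fourth arrival falls in the interval iff at least 4 events occur there: P(S_4 ≤ t) = P(N ≥ 4) = 1 − P(N ≤ 3) ≈ 0.6264.

0.6264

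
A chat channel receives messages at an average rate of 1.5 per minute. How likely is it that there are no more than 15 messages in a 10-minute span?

0.5681

Over the interval, μ = 1.5 × 10 = 15 (a 10-minute span = 10 minutes).
P(N ≤ 15) = Σ_{j=0}^{15} e^(−μ) μ^j/j! ≈ 0.5681.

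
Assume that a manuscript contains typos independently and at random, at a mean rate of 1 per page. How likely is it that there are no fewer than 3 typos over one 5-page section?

0.8753

Over the interval, μ = 1 × 5 = 5 (a 5-page section = 5 pages).
P(N ≥ 3) = 1 − P(N ≤ 2) = 1 − Σ_{j=0}^{2} e^(−μ) μ^j/j! ≈ 0.8753.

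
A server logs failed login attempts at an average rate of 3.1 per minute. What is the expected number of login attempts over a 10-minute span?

31

E[N] = λt = 3.1 × 10 = 31 (a 10-minute span = 10 minutes).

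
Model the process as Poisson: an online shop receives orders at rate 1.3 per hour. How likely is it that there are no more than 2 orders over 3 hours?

Over the interval, μ = 1.3 × 3 = 3.9 (3 hours).
P(N ≤ 2) = Σ_{j=0}^{2} e^(−μ) μ^j/j! ≈ 0.2531.

0.2531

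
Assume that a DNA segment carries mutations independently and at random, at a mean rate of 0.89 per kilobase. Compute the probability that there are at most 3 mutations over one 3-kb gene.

0.7207

Over the interval, μ = 0.89 × 3 = 2.67 (a 3-kb gene = 3 kilobases).
P(N ≤ 3) = Σ_{j=0}^{3} e^(−μ) μ^j/j! ≈ 0.7207.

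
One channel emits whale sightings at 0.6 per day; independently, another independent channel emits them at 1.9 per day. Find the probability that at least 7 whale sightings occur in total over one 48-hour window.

0.2378

Independent Poisson processes superpose: combined rate λ = 0.6 + 1.9 = 2.5 per day.
Over the interval, μ = 2.5 × 2 = 5 (a 48-hour window = 2 days).
P(N ≥ 7) = 1 − P(N ≤ 6) ≈ 0.2378.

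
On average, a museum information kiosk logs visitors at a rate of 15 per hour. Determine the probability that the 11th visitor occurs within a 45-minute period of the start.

Over the interval, μ = 15 × 0.75 = 11.25 (a 45-minute period = 0.75 hours).
The 11th arrival falls in the interval iff at least 11 events occur there: P(S_11 ≤ t) = P(N ≥ 11) = 1 − P(N ≤ 10) ≈ 0.5696.

0.5696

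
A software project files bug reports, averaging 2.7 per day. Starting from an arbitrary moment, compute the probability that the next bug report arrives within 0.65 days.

Inter-arrival times are exponential with rate λ = 2.7 per day.
P(T ≤ 0.65) = 1 − e^(−λt) = 1 − e^(−2.7 × 0.65) = 1 − e^(−1.755) ≈ 0.8271.

0.8271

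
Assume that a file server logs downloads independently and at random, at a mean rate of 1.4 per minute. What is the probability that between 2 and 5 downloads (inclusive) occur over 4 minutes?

0.4875

Over the interval, μ = 1.4 × 4 = 5.6 (4 minutes).
P(2 ≤ N ≤ 5) = Σ_{j=2}^{5} e^(−5.6) · 5.6^j/j! ≈ 0.4875.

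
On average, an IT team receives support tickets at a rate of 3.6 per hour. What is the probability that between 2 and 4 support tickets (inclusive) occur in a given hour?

With mean μ = 3.6 per hour,
P(2 ≤ N ≤ 4) = Σ_{j=2}^{4} e^(−3.6) · 3.6^j/j! ≈ 0.5807.

0.5807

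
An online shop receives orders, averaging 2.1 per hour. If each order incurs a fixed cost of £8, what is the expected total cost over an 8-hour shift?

£134.4

E[N] = 2.1 × 8 = 16.8 (an 8-hour shift = 8 hours); E[cost] = 16.8 × £8 = £134.4.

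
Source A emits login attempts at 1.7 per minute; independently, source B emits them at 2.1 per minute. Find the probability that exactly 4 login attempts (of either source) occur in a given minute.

Independent Poisson processes superpose: combined rate λ = 1.7 + 2.1 = 3.8 per minute.
So μ = 3.8.
P(N = 4) = e^(−3.8) · 3.8^4/4! ≈ 0.1944.

0.1944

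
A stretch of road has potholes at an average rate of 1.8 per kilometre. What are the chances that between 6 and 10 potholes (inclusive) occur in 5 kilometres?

0.5903

Over the interval, μ = 1.8 × 5 = 9 (5 kilometres).
P(6 ≤ N ≤ 10) = Σ_{j=6}^{10} e^(−9) · 9^j/j! ≈ 0.5903.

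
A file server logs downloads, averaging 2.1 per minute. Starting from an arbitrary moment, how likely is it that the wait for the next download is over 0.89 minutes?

The wait for the next event is exponential with rate λ = 2.1 per minute.
P(T > 0.89) = e^(−λt) = e^(−2.1 × 0.89) = e^(−1.869) ≈ 0.1543.

0.1543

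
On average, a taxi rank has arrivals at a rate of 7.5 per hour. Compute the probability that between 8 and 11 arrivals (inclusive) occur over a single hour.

With mean μ = 7.5 per hour,
P(8 ≤ N ≤ 11) = Σ_{j=8}^{11} e^(−7.5) · 7.5^j/j! ≈ 0.3961.

0.3961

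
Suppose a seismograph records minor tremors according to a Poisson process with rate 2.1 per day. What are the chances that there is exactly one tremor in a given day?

With mean μ = 2.1 per day,
P(N = 1) = e^(−μ) μ^1/1! = e^(−2.1) · 2.1^1/1 ≈ 0.2572.

0.2572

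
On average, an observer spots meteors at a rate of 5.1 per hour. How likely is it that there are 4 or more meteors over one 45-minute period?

Over the interval, μ = 5.1 × 0.75 = 3.825 (a 45-minute period = 0.75 hours).
P(N ≥ 4) = 1 − P(N ≤ 3) = 1 − Σ_{j=0}^{3} e^(−μ) μ^j/j! ≈ 0.5316.

0.5316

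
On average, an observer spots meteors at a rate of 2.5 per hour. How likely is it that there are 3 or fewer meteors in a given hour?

With mean μ = 2.5 per hour,
P(N ≤ 3) = Σ_{j=0}^{3} e^(−μ) μ^j/j! ≈ 0.7576.

0.7576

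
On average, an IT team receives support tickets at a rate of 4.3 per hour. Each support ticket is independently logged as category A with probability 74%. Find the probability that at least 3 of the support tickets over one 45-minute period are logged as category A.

Thinning: the support tickets that are logged as category A themselves form a Poisson process with rate 0.74 × 4.3 = 3.182 per hour.
Over the interval, μ = 3.182 × 0.75 = 2.3865 (a 45-minute period = 0.75 hours).
P(N ≥ 3) = 1 − P(N ≤ 2) ≈ 0.4268.

0.4268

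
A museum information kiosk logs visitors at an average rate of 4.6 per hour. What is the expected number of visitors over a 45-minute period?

3.45

E[N] = λt = 4.6 × 0.75 = 3.45 (a 45-minute period = 0.75 hours).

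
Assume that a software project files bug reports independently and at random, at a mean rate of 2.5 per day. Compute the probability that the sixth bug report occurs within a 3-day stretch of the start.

Over the interval, μ = 2.5 × 3 = 7.5 (a 3-day stretch = 3 days).
The sixth arrival falls in the interval iff at least 6 events occur there: P(S_6 ≤ t) = P(N ≥ 6) = 1 − P(N ≤ 5) ≈ 0.7586.

0.7586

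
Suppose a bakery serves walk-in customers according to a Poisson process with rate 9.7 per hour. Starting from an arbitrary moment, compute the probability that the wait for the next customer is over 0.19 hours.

The wait for the next event is exponential with rate λ = 9.7 per hour.
P(T > 0.19) = e^(−λt) = e^(−9.7 × 0.19) = e^(−1.843) ≈ 0.1583.

0.1583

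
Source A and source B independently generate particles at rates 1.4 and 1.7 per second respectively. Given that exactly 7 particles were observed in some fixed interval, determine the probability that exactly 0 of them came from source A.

Given the total, each event is independently from source A with probability p = λ_A/(λ_A+λ_B) = 1.4/3.1 ≈ 0.4516.
So K ~ Binomial(7, 1.4/3.1): P(K = 0) = C(7,0) · (1.4/3.1)^0 · (1.7/3.1)^7 ≈ 0.0149.

0.0149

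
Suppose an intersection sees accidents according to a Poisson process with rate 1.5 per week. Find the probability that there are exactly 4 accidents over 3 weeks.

Over the interval, μ = 1.5 × 3 = 4.5 (3 weeks).
P(N = 4) = e^(−μ) μ^4/4! = e^(−4.5) · 4.5^4/24 ≈ 0.1898.

0.1898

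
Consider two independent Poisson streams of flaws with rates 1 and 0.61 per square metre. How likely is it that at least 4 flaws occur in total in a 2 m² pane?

Independent Poisson processes superpose: combined rate λ = 1 + 0.61 = 1.61 per square metre.
Over the interval, μ = 1.61 × 2 = 3.22 (a 2 m² pane = 2 square metres).
P(N ≥ 4) = 1 − P(N ≤ 3) ≈ 0.4019.

0.4019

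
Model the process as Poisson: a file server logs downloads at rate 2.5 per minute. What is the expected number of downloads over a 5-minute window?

12.5

E[N] = λt = 2.5 × 5 = 12.5 (a 5-minute window = 5 minutes).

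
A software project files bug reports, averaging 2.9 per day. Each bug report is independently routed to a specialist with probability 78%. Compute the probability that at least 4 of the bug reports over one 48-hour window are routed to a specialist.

Thinning: the bug reports that are routed to a specialist themselves form a Poisson process with rate 0.78 × 2.9 = 2.262 per day.
Over the interval, μ = 2.262 × 2 = 4.524 (a 48-hour window = 2 days).
P(N ≥ 4) = 1 − P(N ≤ 3) ≈ 0.6617.

0.6617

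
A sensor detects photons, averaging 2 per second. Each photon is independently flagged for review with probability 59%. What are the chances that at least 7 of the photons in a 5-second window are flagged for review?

Thinning: the photons that are flagged for review themselves form a Poisson process with rate 0.59 × 2 = 1.18 per second.
Over the interval, μ = 1.18 × 5 = 5.9 (a 5-second window = 5 seconds).
P(N ≥ 7) = 1 − P(N ≤ 6) ≈ 0.3776.

0.3776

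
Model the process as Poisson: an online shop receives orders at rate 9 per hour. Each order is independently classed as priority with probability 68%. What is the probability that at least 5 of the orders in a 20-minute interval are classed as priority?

Thinning: the orders that are classed as priority themselves form a Poisson process with rate 0.68 × 9 = 6.12 per hour.
Over the interval, μ = 6.12 × 1/3 = 2.04 (a 20-minute interval = 1/3 hours).
P(N ≥ 5) = 1 − P(N ≤ 4) ≈ 0.0563.

0.0563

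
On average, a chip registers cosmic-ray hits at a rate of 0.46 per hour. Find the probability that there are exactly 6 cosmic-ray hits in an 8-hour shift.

Over the interval, μ = 0.46 × 8 = 3.68 (an 8-hour shift = 8 hours).
P(N = 6) = e^(−μ) μ^6/6! = e^(−3.68) · 3.68^6/720 ≈ 0.0870.

0.0870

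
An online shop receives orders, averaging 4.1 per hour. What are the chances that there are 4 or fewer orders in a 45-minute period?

Over the interval, μ = 4.1 × 0.75 = 3.075 (a 45-minute period = 0.75 hours).
P(N ≤ 4) = Σ_{j=0}^{4} e^(−μ) μ^j/j! ≈ 0.8025.

0.8025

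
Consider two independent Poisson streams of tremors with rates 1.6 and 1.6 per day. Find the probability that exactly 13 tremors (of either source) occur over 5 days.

0.0814

Independent Poisson processes superpose: combined rate λ = 1.6 + 1.6 = 3.2 per day.
Over the interval, μ = 3.2 × 5 = 16 (5 days).
P(N = 13) = e^(−16) · 16^13/13! ≈ 0.0814.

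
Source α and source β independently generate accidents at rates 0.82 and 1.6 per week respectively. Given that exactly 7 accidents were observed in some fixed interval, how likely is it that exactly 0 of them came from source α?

Given the total, each event is independently from source α with probability p = λ_α/(λ_α+λ_β) = 0.82/2.42 ≈ 0.3388.
So K ~ Binomial(7, 0.82/2.42): P(K = 0) = C(7,0) · (0.82/2.42)^0 · (1.6/2.42)^7 ≈ 0.0552.

0.0552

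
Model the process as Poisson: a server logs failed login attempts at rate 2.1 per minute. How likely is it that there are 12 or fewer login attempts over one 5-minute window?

Over the interval, μ = 2.1 × 5 = 10.5 (a 5-minute window = 5 minutes).
P(N ≤ 12) = Σ_{j=0}^{12} e^(−μ) μ^j/j! ≈ 0.7420.

0.7420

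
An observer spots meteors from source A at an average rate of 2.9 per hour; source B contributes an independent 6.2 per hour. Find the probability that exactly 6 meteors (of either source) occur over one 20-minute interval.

Independent Poisson processes superpose: combined rate λ = 2.9 + 6.2 = 9.1 per hour.
Over the interval, μ = 9.1 × 1/3 ≈ 3.03333 (a 20-minute interval = 1/3 hours).
P(N = 6) = e^(−3.03333) · 3.03333^6/6! ≈ 0.0521.

0.0521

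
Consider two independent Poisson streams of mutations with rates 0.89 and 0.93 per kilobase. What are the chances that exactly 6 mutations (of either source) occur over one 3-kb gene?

Independent Poisson processes superpose: combined rate λ = 0.89 + 0.93 = 1.82 per kilobase.
Over the interval, μ = 1.82 × 3 = 5.46 (a 3-kb gene = 3 kilobases).
P(N = 6) = e^(−5.46) · 5.46^6/6! ≈ 0.1565.

0.1565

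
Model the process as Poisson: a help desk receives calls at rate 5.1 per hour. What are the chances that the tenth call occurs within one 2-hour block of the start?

Over the interval, μ = 5.1 × 2 = 10.2 (a 2-hour block = 2 hours).
The tenth arrival falls in the interval iff at least 10 events occur there: P(S_10 ≤ t) = P(N ≥ 10) = 1 − P(N ≤ 9) ≈ 0.5668.

0.5668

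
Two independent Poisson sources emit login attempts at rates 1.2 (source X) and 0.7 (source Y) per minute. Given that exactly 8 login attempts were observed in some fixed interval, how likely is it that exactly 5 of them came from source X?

0.2814

Given the total, each event is independently from source X with probability p = λ_X/(λ_X+λ_Y) = 1.2/1.9 ≈ 0.6316.
So K ~ Binomial(8, 1.2/1.9): P(K = 5) = C(8,5) · (1.2/1.9)^5 · (0.7/1.9)^3 ≈ 0.2814.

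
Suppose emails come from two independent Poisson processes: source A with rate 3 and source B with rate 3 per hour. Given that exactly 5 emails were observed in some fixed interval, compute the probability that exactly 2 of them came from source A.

0.3125

Given the total, each event is independently from source A with probability p = λ_A/(λ_A+λ_B) = 3/6 = 0.5000.
So K ~ Binomial(5, 3/6): P(K = 2) = C(5,2) · (3/6)^2 · (3/6)^3 ≈ 0.3125.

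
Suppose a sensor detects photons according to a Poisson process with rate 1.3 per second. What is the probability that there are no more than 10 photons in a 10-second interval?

Over the interval, μ = 1.3 × 10 = 13 (a 10-second interval = 10 seconds).
P(N ≤ 10) = Σ_{j=0}^{10} e^(−μ) μ^j/j! ≈ 0.2517.

0.2517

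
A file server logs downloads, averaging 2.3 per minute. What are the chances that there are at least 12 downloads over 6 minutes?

0.7227

Over the interval, μ = 2.3 × 6 = 13.8 (6 minutes).
P(N ≥ 12) = 1 − P(N ≤ 11) = 1 − Σ_{j=0}^{11} e^(−μ) μ^j/j! ≈ 0.7227.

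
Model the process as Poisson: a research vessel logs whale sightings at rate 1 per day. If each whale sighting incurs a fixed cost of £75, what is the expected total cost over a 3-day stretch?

E[N] = 1 × 3 = 3 (a 3-day stretch = 3 days); E[cost] = 3 × £75 = £225.

£225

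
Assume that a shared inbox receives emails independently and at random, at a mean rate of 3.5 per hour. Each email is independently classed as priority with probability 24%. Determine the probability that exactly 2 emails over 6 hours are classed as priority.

0.0822

Thinning: the emails that are classed as priority themselves form a Poisson process with rate 0.24 × 3.5 = 0.84 per hour.
Over the interval, μ = 0.84 × 6 = 5.04 (6 hours).
P(N = 2) = e^(−5.04) · 5.04^2/2! ≈ 0.0822.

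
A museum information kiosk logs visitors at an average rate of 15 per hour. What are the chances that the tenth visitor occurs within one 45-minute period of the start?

0.6860

Over the interval, μ = 15 × 0.75 = 11.25 (a 45-minute period = 0.75 hours).
The tenth arrival falls in the interval iff at least 10 events occur there: P(S_10 ≤ t) = P(N ≥ 10) = 1 − P(N ≤ 9) ≈ 0.6860.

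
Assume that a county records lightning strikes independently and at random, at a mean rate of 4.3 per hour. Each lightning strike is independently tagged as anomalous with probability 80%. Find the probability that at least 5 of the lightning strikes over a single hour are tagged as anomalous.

0.2633

Thinning: the lightning strikes that are tagged as anomalous themselves form a Poisson process with rate 0.8 × 4.3 = 3.44 per hour.
So μ = 3.44.
P(N ≥ 5) = 1 − P(N ≤ 4) ≈ 0.2633.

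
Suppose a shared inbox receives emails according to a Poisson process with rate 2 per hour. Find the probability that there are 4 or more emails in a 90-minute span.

Over the interval, μ = 2 × 1.5 = 3 (a 90-minute span = 1.5 hours).
P(N ≥ 4) = 1 − P(N ≤ 3) = 1 − Σ_{j=0}^{3} e^(−μ) μ^j/j! ≈ 0.3528.

0.3528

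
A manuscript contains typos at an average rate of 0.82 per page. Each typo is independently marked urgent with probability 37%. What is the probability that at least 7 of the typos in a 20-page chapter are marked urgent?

Thinning: the typos that are marked urgent themselves form a Poisson process with rate 0.37 × 0.82 = 0.3034 per page.
Over the interval, μ = 0.3034 × 20 = 6.068 (a 20-page chapter = 20 pages).
P(N ≥ 7) = 1 − P(N ≤ 6) ≈ 0.4046.

0.4046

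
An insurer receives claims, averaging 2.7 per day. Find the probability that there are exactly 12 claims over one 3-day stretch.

Over the interval, μ = 2.7 × 3 = 8.1 (a 3-day stretch = 3 days).
P(N = 12) = e^(−μ) μ^12/12! = e^(−8.1) · 8.1^12/479001600 ≈ 0.0505.

0.0505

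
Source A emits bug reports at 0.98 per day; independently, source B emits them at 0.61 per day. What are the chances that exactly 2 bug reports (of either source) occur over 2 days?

0.2103

Independent Poisson processes superpose: combined rate λ = 0.98 + 0.61 = 1.59 per day.
Over the interval, μ = 1.59 × 2 = 3.18 (2 days).
P(N = 2) = e^(−3.18) · 3.18^2/2! ≈ 0.2103.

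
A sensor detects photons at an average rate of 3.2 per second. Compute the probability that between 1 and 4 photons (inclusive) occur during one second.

0.7399

With mean μ = 3.2 per second,
P(1 ≤ N ≤ 4) = Σ_{j=1}^{4} e^(−3.2) · 3.2^j/j! ≈ 0.7399.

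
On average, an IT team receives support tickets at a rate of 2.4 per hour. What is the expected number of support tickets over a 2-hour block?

4.8

E[N] = λt = 2.4 × 2 = 4.8 (a 2-hour block = 2 hours).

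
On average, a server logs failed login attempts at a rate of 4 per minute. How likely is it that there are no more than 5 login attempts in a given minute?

0.7851

With mean μ = 4 per minute,
P(N ≤ 5) = Σ_{j=0}^{5} e^(−μ) μ^j/j! ≈ 0.7851.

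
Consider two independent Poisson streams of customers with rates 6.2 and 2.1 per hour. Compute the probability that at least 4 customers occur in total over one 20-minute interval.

Independent Poisson processes superpose: combined rate λ = 6.2 + 2.1 = 8.3 per hour.
Over the interval, μ = 8.3 × 1/3 ≈ 2.76667 (a 20-minute interval = 1/3 hours).
P(N ≥ 4) = 1 − P(N ≤ 3) ≈ 0.3007.

0.3007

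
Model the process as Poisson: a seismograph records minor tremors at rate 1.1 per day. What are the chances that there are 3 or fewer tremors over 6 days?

0.1052

Over the interval, μ = 1.1 × 6 = 6.6 (6 days).
P(N ≤ 3) = Σ_{j=0}^{3} e^(−μ) μ^j/j! ≈ 0.1052.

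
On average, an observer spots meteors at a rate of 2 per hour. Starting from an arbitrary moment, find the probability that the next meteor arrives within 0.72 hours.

Inter-arrival times are exponential with rate λ = 2 per hour.
P(T ≤ 0.72) = 1 − e^(−λt) = 1 − e^(−2 × 0.72) = 1 − e^(−1.44) ≈ 0.7631.

0.7631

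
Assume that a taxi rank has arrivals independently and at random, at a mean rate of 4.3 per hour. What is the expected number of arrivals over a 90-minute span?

E[N] = λt = 4.3 × 1.5 = 6.45 (a 90-minute span = 1.5 hours).

6.45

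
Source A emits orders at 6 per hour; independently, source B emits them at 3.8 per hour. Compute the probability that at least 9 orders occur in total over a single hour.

0.6442

Independent Poisson processes superpose: combined rate λ = 6 + 3.8 = 9.8 per hour.
So μ = 9.8.
P(N ≥ 9) = 1 − P(N ≤ 8) ≈ 0.6442.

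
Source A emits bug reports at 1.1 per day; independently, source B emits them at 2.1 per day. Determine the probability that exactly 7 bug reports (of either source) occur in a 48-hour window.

Independent Poisson processes superpose: combined rate λ = 1.1 + 2.1 = 3.2 per day.
Over the interval, μ = 3.2 × 2 = 6.4 (a 48-hour window = 2 days).
P(N = 7) = e^(−6.4) · 6.4^7/7! ≈ 0.1450.

0.1450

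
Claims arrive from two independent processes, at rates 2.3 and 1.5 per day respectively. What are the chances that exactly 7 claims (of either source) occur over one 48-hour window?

Independent Poisson processes superpose: combined rate λ = 2.3 + 1.5 = 3.8 per day.
Over the interval, μ = 3.8 × 2 = 7.6 (a 48-hour window = 2 days).
P(N = 7) = e^(−7.6) · 7.6^7/7! ≈ 0.1454.

0.1454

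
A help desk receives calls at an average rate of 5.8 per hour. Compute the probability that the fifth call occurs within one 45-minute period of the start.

0.4392

Over the interval, μ = 5.8 × 0.75 = 4.35 (a 45-minute period = 0.75 hours).
The fifth arrival falls in the interval iff at least 5 events occur there: P(S_5 ≤ t) = P(N ≥ 5) = 1 − P(N ≤ 4) ≈ 0.4392.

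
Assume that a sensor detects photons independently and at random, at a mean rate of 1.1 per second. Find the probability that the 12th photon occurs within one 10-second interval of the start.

0.4207

Over the interval, μ = 1.1 × 10 = 11 (a 10-second interval = 10 seconds).
The 12th arrival falls in the interval iff at least 12 events occur there: P(S_12 ≤ t) = P(N ≥ 12) = 1 − P(N ≤ 11) ≈ 0.4207.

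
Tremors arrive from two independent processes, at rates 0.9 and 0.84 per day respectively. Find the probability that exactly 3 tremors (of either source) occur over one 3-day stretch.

Independent Poisson processes superpose: combined rate λ = 0.9 + 0.84 = 1.74 per day.
Over the interval, μ = 1.74 × 3 = 5.22 (a 3-day stretch = 3 days).
P(N = 3) = e^(−5.22) · 5.22^3/3! ≈ 0.1282.

0.1282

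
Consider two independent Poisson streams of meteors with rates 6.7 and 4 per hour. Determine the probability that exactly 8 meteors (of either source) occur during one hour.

Independent Poisson processes superpose: combined rate λ = 6.7 + 4 = 10.7 per hour.
So μ = 10.7.
P(N = 8) = e^(−10.7) · 10.7^8/8! ≈ 0.0961.

0.0961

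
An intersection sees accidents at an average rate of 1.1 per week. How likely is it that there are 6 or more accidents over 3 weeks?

Over the interval, μ = 1.1 × 3 = 3.3 (3 weeks).
P(N ≥ 6) = 1 − P(N ≤ 5) = 1 − Σ_{j=0}^{5} e^(−μ) μ^j/j! ≈ 0.1171.

0.1171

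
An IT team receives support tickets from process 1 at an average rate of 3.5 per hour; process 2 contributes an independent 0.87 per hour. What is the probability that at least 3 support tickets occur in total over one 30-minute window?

0.3733

Independent Poisson processes superpose: combined rate λ = 3.5 + 0.87 = 4.37 per hour.
Over the interval, μ = 4.37 × 0.5 = 2.185 (a 30-minute window = 0.5 hours).
P(N ≥ 3) = 1 − P(N ≤ 2) ≈ 0.3733.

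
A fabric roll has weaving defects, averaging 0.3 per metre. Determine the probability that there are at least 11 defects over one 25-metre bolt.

Over the interval, μ = 0.3 × 25 = 7.5 (a 25-metre bolt = 25 metres).
P(N ≥ 11) = 1 − P(N ≤ 10) = 1 − Σ_{j=0}^{10} e^(−μ) μ^j/j! ≈ 0.1378.

0.1378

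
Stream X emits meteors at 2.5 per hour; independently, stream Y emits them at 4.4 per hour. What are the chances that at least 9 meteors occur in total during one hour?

Independent Poisson processes superpose: combined rate λ = 2.5 + 4.4 = 6.9 per hour.
So μ = 6.9.
P(N ≥ 9) = 1 − P(N ≤ 8) ≈ 0.2580.

0.2580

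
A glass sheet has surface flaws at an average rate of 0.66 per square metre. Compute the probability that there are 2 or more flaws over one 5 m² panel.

0.8414

Over the interval, μ = 0.66 × 5 = 3.3 (a 5 m² panel = 5 square metres).
P(N ≥ 2) = 1 − P(N ≤ 1) = 1 − Σ_{j=0}^{1} e^(−μ) μ^j/j! ≈ 0.8414.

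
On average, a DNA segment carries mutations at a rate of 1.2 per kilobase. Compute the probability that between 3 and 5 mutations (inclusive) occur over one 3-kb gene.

Over the interval, μ = 1.2 × 3 = 3.6 (a 3-kb gene = 3 kilobases).
P(3 ≤ N ≤ 5) = Σ_{j=3}^{5} e^(−3.6) · 3.6^j/j! ≈ 0.5414.

0.5414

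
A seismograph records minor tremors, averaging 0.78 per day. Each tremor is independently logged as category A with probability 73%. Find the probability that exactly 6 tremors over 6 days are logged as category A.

Thinning: the tremors that are logged as category A themselves form a Poisson process with rate 0.73 × 0.78 = 0.5694 per day.
Over the interval, μ = 0.5694 × 6 = 3.4164 (6 days).
P(N = 6) = e^(−3.4164) · 3.4164^6/6! ≈ 0.0725.

0.0725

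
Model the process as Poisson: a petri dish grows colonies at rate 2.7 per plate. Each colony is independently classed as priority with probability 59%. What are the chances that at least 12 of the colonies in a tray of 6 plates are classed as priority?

Thinning: the colonies that are classed as priority themselves form a Poisson process with rate 0.59 × 2.7 = 1.593 per plate.
Over the interval, μ = 1.593 × 6 = 9.558 (a tray of 6 plates = 6 plates).
P(N ≥ 12) = 1 − P(N ≤ 11) ≈ 0.2542.

0.2542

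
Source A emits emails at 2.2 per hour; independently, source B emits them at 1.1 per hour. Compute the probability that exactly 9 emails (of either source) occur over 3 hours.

0.1263

Independent Poisson processes superpose: combined rate λ = 2.2 + 1.1 = 3.3 per hour.
Over the interval, μ = 3.3 × 3 = 9.9 (3 hours).
P(N = 9) = e^(−9.9) · 9.9^9/9! ≈ 0.1263.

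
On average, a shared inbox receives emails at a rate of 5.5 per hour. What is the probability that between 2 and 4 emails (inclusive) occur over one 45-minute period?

0.5216

Over the interval, μ = 5.5 × 0.75 = 4.125 (a 45-minute period = 0.75 hours).
P(2 ≤ N ≤ 4) = Σ_{j=2}^{4} e^(−4.125) · 4.125^j/j! ≈ 0.5216.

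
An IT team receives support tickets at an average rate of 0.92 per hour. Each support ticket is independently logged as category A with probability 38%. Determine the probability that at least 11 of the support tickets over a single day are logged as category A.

0.2247

Thinning: the support tickets that are logged as category A themselves form a Poisson process with rate 0.38 × 0.92 = 0.3496 per hour.
Over the interval, μ = 0.3496 × 24 = 8.3904 (a day = 24 hours).
P(N ≥ 11) = 1 − P(N ≤ 10) ≈ 0.2247.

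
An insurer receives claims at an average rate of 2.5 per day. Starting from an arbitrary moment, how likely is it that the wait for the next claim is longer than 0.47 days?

The wait for the next event is exponential with rate λ = 2.5 per day.
P(T > 0.47) = e^(−λt) = e^(−2.5 × 0.47) = e^(−1.175) ≈ 0.3088.

0.3088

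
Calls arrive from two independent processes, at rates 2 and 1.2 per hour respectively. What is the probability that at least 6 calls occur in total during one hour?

Independent Poisson processes superpose: combined rate λ = 2 + 1.2 = 3.2 per hour.
So μ = 3.2.
P(N ≥ 6) = 1 − P(N ≤ 5) ≈ 0.1054.

0.1054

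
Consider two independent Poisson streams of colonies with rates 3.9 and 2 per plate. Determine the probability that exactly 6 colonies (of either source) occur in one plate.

Independent Poisson processes superpose: combined rate λ = 3.9 + 2 = 5.9 per plate.
So μ = 5.9.
P(N = 6) = e^(−5.9) · 5.9^6/6! ≈ 0.1605.

0.1605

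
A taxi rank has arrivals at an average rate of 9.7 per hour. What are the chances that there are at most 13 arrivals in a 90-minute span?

0.4075

Over the interval, μ = 9.7 × 1.5 = 14.55 (a 90-minute span = 1.5 hours).
P(N ≤ 13) = Σ_{j=0}^{13} e^(−μ) μ^j/j! ≈ 0.4075.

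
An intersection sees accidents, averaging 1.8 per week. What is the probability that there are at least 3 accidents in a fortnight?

0.6973

Over the interval, μ = 1.8 × 2 = 3.6 (a fortnight = 2 weeks).
P(N ≥ 3) = 1 − P(N ≤ 2) = 1 − Σ_{j=0}^{2} e^(−μ) μ^j/j! ≈ 0.6973.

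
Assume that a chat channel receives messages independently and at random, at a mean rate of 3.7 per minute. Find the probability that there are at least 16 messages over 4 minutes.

0.4114

Over the interval, μ = 3.7 × 4 = 14.8 (4 minutes).
P(N ≥ 16) = 1 − P(N ≤ 15) = 1 − Σ_{j=0}^{15} e^(−μ) μ^j/j! ≈ 0.4114.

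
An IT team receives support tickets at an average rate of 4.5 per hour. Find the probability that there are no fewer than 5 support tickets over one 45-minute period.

Over the interval, μ = 4.5 × 0.75 = 3.375 (a 45-minute period = 0.75 hours).
P(N ≥ 5) = 1 − P(N ≤ 4) = 1 − Σ_{j=0}^{4} e^(−μ) μ^j/j! ≈ 0.2512.

0.2512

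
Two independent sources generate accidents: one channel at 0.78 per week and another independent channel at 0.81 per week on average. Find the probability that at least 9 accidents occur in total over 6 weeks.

0.6131

Independent Poisson processes superpose: combined rate λ = 0.78 + 0.81 = 1.59 per week.
Over the interval, μ = 1.59 × 6 = 9.54 (6 weeks).
P(N ≥ 9) = 1 − P(N ≤ 8) ≈ 0.6131.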